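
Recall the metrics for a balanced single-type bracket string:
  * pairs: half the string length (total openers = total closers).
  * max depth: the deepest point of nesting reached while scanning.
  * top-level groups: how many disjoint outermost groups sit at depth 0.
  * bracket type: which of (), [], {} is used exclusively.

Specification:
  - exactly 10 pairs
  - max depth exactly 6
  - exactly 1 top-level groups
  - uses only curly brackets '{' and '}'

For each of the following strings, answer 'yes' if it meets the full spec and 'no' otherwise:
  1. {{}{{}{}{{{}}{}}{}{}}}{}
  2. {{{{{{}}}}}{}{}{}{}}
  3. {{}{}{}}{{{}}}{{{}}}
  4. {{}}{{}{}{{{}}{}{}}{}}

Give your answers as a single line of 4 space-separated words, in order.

String 1 '{{}{{}{}{{{}}{}}{}{}}}{}': depth seq [1 2 1 2 3 2 3 2 3 4 5 4 3 4 3 2 3 2 3 2 1 0 1 0]
  -> pairs=12 depth=5 groups=2 -> no
String 2 '{{{{{{}}}}}{}{}{}{}}': depth seq [1 2 3 4 5 6 5 4 3 2 1 2 1 2 1 2 1 2 1 0]
  -> pairs=10 depth=6 groups=1 -> yes
String 3 '{{}{}{}}{{{}}}{{{}}}': depth seq [1 2 1 2 1 2 1 0 1 2 3 2 1 0 1 2 3 2 1 0]
  -> pairs=10 depth=3 groups=3 -> no
String 4 '{{}}{{}{}{{{}}{}{}}{}}': depth seq [1 2 1 0 1 2 1 2 1 2 3 4 3 2 3 2 3 2 1 2 1 0]
  -> pairs=11 depth=4 groups=2 -> no

Answer: no yes no no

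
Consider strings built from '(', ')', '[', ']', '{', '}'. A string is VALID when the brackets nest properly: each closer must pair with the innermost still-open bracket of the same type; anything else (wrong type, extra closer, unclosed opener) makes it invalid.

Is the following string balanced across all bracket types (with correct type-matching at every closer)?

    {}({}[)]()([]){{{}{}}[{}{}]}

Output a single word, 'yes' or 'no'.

Answer: no

Derivation:
pos 0: push '{'; stack = {
pos 1: '}' matches '{'; pop; stack = (empty)
pos 2: push '('; stack = (
pos 3: push '{'; stack = ({
pos 4: '}' matches '{'; pop; stack = (
pos 5: push '['; stack = ([
pos 6: saw closer ')' but top of stack is '[' (expected ']') → INVALID
Verdict: type mismatch at position 6: ')' closes '[' → no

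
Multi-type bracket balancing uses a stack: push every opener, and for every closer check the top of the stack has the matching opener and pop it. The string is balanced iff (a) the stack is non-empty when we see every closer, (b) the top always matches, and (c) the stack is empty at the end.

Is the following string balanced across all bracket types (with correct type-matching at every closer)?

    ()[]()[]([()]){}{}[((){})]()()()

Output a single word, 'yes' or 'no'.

pos 0: push '('; stack = (
pos 1: ')' matches '('; pop; stack = (empty)
pos 2: push '['; stack = [
pos 3: ']' matches '['; pop; stack = (empty)
pos 4: push '('; stack = (
pos 5: ')' matches '('; pop; stack = (empty)
pos 6: push '['; stack = [
pos 7: ']' matches '['; pop; stack = (empty)
pos 8: push '('; stack = (
pos 9: push '['; stack = ([
pos 10: push '('; stack = ([(
pos 11: ')' matches '('; pop; stack = ([
pos 12: ']' matches '['; pop; stack = (
pos 13: ')' matches '('; pop; stack = (empty)
pos 14: push '{'; stack = {
pos 15: '}' matches '{'; pop; stack = (empty)
pos 16: push '{'; stack = {
pos 17: '}' matches '{'; pop; stack = (empty)
pos 18: push '['; stack = [
pos 19: push '('; stack = [(
pos 20: push '('; stack = [((
pos 21: ')' matches '('; pop; stack = [(
pos 22: push '{'; stack = [({
pos 23: '}' matches '{'; pop; stack = [(
pos 24: ')' matches '('; pop; stack = [
pos 25: ']' matches '['; pop; stack = (empty)
pos 26: push '('; stack = (
pos 27: ')' matches '('; pop; stack = (empty)
pos 28: push '('; stack = (
pos 29: ')' matches '('; pop; stack = (empty)
pos 30: push '('; stack = (
pos 31: ')' matches '('; pop; stack = (empty)
end: stack empty → VALID
Verdict: properly nested → yes

Answer: yes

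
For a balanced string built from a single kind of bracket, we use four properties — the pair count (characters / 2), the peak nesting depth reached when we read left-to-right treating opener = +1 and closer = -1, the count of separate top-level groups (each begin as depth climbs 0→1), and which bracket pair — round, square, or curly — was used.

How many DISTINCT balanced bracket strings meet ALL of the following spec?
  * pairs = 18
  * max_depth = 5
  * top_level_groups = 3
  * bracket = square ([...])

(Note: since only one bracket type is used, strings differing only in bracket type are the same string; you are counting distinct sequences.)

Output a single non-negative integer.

Answer: 25564303

Derivation:
Spec: pairs=18 depth=5 groups=3
Count(depth <= 5) = 37732331
Count(depth <= 4) = 12168028
Count(depth == 5) = 37732331 - 12168028 = 25564303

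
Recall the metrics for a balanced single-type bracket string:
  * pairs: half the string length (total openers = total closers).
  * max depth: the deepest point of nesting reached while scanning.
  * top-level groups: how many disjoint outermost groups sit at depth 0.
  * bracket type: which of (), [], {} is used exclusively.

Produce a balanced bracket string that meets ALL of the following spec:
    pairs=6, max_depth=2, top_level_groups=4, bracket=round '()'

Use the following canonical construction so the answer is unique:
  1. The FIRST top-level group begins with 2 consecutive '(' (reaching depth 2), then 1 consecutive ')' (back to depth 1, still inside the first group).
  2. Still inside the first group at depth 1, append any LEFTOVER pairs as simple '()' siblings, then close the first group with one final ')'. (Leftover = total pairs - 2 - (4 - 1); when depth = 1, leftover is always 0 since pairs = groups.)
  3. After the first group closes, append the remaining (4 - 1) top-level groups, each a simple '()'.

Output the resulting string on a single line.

Answer: (()())()()()

Derivation:
Spec: pairs=6 depth=2 groups=4
Leftover pairs = 6 - 2 - (4-1) = 1
First group: deep chain of depth 2 + 1 sibling pairs
Remaining 3 groups: simple '()' each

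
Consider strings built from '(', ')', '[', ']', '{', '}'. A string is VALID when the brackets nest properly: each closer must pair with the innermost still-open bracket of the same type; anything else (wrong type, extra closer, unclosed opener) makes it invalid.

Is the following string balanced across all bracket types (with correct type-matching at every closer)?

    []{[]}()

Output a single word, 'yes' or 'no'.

pos 0: push '['; stack = [
pos 1: ']' matches '['; pop; stack = (empty)
pos 2: push '{'; stack = {
pos 3: push '['; stack = {[
pos 4: ']' matches '['; pop; stack = {
pos 5: '}' matches '{'; pop; stack = (empty)
pos 6: push '('; stack = (
pos 7: ')' matches '('; pop; stack = (empty)
end: stack empty → VALID
Verdict: properly nested → yes

Answer: yes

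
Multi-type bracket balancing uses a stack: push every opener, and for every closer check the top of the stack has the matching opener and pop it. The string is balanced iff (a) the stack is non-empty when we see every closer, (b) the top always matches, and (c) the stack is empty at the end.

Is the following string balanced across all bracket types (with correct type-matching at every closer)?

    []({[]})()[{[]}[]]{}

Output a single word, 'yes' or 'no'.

Answer: yes

Derivation:
pos 0: push '['; stack = [
pos 1: ']' matches '['; pop; stack = (empty)
pos 2: push '('; stack = (
pos 3: push '{'; stack = ({
pos 4: push '['; stack = ({[
pos 5: ']' matches '['; pop; stack = ({
pos 6: '}' matches '{'; pop; stack = (
pos 7: ')' matches '('; pop; stack = (empty)
pos 8: push '('; stack = (
pos 9: ')' matches '('; pop; stack = (empty)
pos 10: push '['; stack = [
pos 11: push '{'; stack = [{
pos 12: push '['; stack = [{[
pos 13: ']' matches '['; pop; stack = [{
pos 14: '}' matches '{'; pop; stack = [
pos 15: push '['; stack = [[
pos 16: ']' matches '['; pop; stack = [
pos 17: ']' matches '['; pop; stack = (empty)
pos 18: push '{'; stack = {
pos 19: '}' matches '{'; pop; stack = (empty)
end: stack empty → VALID
Verdict: properly nested → yes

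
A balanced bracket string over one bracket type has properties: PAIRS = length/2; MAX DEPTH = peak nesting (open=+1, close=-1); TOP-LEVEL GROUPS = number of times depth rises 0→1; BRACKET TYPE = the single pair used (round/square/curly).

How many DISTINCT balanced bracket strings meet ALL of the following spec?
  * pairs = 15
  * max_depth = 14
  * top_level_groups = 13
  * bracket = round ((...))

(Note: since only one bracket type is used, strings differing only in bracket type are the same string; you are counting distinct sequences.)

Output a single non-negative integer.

Spec: pairs=15 depth=14 groups=13
Count(depth <= 14) = 104
Count(depth <= 13) = 104
Count(depth == 14) = 104 - 104 = 0

Answer: 0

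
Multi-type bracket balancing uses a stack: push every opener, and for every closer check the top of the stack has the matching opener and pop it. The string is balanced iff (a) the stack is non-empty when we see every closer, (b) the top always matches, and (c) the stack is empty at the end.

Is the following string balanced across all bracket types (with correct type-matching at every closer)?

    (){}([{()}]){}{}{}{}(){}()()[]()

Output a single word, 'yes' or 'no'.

pos 0: push '('; stack = (
pos 1: ')' matches '('; pop; stack = (empty)
pos 2: push '{'; stack = {
pos 3: '}' matches '{'; pop; stack = (empty)
pos 4: push '('; stack = (
pos 5: push '['; stack = ([
pos 6: push '{'; stack = ([{
pos 7: push '('; stack = ([{(
pos 8: ')' matches '('; pop; stack = ([{
pos 9: '}' matches '{'; pop; stack = ([
pos 10: ']' matches '['; pop; stack = (
pos 11: ')' matches '('; pop; stack = (empty)
pos 12: push '{'; stack = {
pos 13: '}' matches '{'; pop; stack = (empty)
pos 14: push '{'; stack = {
pos 15: '}' matches '{'; pop; stack = (empty)
pos 16: push '{'; stack = {
pos 17: '}' matches '{'; pop; stack = (empty)
pos 18: push '{'; stack = {
pos 19: '}' matches '{'; pop; stack = (empty)
pos 20: push '('; stack = (
pos 21: ')' matches '('; pop; stack = (empty)
pos 22: push '{'; stack = {
pos 23: '}' matches '{'; pop; stack = (empty)
pos 24: push '('; stack = (
pos 25: ')' matches '('; pop; stack = (empty)
pos 26: push '('; stack = (
pos 27: ')' matches '('; pop; stack = (empty)
pos 28: push '['; stack = [
pos 29: ']' matches '['; pop; stack = (empty)
pos 30: push '('; stack = (
pos 31: ')' matches '('; pop; stack = (empty)
end: stack empty → VALID
Verdict: properly nested → yes

Answer: yes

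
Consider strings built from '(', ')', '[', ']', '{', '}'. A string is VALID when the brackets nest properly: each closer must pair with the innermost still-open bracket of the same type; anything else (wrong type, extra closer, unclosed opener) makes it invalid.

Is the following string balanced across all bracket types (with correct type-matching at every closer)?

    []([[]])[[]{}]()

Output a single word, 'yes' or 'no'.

Answer: yes

Derivation:
pos 0: push '['; stack = [
pos 1: ']' matches '['; pop; stack = (empty)
pos 2: push '('; stack = (
pos 3: push '['; stack = ([
pos 4: push '['; stack = ([[
pos 5: ']' matches '['; pop; stack = ([
pos 6: ']' matches '['; pop; stack = (
pos 7: ')' matches '('; pop; stack = (empty)
pos 8: push '['; stack = [
pos 9: push '['; stack = [[
pos 10: ']' matches '['; pop; stack = [
pos 11: push '{'; stack = [{
pos 12: '}' matches '{'; pop; stack = [
pos 13: ']' matches '['; pop; stack = (empty)
pos 14: push '('; stack = (
pos 15: ')' matches '('; pop; stack = (empty)
end: stack empty → VALID
Verdict: properly nested → yes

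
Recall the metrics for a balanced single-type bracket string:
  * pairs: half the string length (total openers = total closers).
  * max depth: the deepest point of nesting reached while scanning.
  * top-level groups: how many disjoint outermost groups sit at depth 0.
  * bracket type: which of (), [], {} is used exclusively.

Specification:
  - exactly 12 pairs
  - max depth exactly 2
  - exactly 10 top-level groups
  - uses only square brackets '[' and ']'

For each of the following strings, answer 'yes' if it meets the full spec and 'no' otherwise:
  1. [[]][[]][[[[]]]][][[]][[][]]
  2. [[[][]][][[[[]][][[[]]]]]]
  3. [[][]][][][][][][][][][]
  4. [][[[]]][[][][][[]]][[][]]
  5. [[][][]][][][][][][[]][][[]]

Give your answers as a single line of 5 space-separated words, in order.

String 1 '[[]][[]][[[[]]]][][[]][[][]]': depth seq [1 2 1 0 1 2 1 0 1 2 3 4 3 2 1 0 1 0 1 2 1 0 1 2 1 2 1 0]
  -> pairs=14 depth=4 groups=6 -> no
String 2 '[[[][]][][[[[]][][[[]]]]]]': depth seq [1 2 3 2 3 2 1 2 1 2 3 4 5 4 3 4 3 4 5 6 5 4 3 2 1 0]
  -> pairs=13 depth=6 groups=1 -> no
String 3 '[[][]][][][][][][][][][]': depth seq [1 2 1 2 1 0 1 0 1 0 1 0 1 0 1 0 1 0 1 0 1 0 1 0]
  -> pairs=12 depth=2 groups=10 -> yes
String 4 '[][[[]]][[][][][[]]][[][]]': depth seq [1 0 1 2 3 2 1 0 1 2 1 2 1 2 1 2 3 2 1 0 1 2 1 2 1 0]
  -> pairs=13 depth=3 groups=4 -> no
String 5 '[[][][]][][][][][][[]][][[]]': depth seq [1 2 1 2 1 2 1 0 1 0 1 0 1 0 1 0 1 0 1 2 1 0 1 0 1 2 1 0]
  -> pairs=14 depth=2 groups=9 -> no

Answer: no no yes no no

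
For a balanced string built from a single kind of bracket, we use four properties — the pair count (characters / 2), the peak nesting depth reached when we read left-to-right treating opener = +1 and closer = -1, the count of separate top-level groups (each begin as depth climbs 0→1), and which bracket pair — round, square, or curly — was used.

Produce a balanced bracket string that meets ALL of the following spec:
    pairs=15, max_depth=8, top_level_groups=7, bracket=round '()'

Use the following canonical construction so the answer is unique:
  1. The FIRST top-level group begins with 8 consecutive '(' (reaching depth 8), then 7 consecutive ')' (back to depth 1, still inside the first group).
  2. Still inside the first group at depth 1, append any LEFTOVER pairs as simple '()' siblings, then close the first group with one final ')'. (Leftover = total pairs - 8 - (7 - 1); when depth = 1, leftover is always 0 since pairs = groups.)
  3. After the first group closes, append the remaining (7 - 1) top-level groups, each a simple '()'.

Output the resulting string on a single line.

Answer: (((((((()))))))())()()()()()()

Derivation:
Spec: pairs=15 depth=8 groups=7
Leftover pairs = 15 - 8 - (7-1) = 1
First group: deep chain of depth 8 + 1 sibling pairs
Remaining 6 groups: simple '()' each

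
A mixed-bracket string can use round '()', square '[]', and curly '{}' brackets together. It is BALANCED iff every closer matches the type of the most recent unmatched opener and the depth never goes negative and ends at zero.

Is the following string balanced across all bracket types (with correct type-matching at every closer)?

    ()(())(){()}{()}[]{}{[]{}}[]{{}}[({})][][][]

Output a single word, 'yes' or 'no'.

Answer: yes

Derivation:
pos 0: push '('; stack = (
pos 1: ')' matches '('; pop; stack = (empty)
pos 2: push '('; stack = (
pos 3: push '('; stack = ((
pos 4: ')' matches '('; pop; stack = (
pos 5: ')' matches '('; pop; stack = (empty)
pos 6: push '('; stack = (
pos 7: ')' matches '('; pop; stack = (empty)
pos 8: push '{'; stack = {
pos 9: push '('; stack = {(
pos 10: ')' matches '('; pop; stack = {
pos 11: '}' matches '{'; pop; stack = (empty)
pos 12: push '{'; stack = {
pos 13: push '('; stack = {(
pos 14: ')' matches '('; pop; stack = {
pos 15: '}' matches '{'; pop; stack = (empty)
pos 16: push '['; stack = [
pos 17: ']' matches '['; pop; stack = (empty)
pos 18: push '{'; stack = {
pos 19: '}' matches '{'; pop; stack = (empty)
pos 20: push '{'; stack = {
pos 21: push '['; stack = {[
pos 22: ']' matches '['; pop; stack = {
pos 23: push '{'; stack = {{
pos 24: '}' matches '{'; pop; stack = {
pos 25: '}' matches '{'; pop; stack = (empty)
pos 26: push '['; stack = [
pos 27: ']' matches '['; pop; stack = (empty)
pos 28: push '{'; stack = {
pos 29: push '{'; stack = {{
pos 30: '}' matches '{'; pop; stack = {
pos 31: '}' matches '{'; pop; stack = (empty)
pos 32: push '['; stack = [
pos 33: push '('; stack = [(
pos 34: push '{'; stack = [({
pos 35: '}' matches '{'; pop; stack = [(
pos 36: ')' matches '('; pop; stack = [
pos 37: ']' matches '['; pop; stack = (empty)
pos 38: push '['; stack = [
pos 39: ']' matches '['; pop; stack = (empty)
pos 40: push '['; stack = [
pos 41: ']' matches '['; pop; stack = (empty)
pos 42: push '['; stack = [
pos 43: ']' matches '['; pop; stack = (empty)
end: stack empty → VALID
Verdict: properly nested → yes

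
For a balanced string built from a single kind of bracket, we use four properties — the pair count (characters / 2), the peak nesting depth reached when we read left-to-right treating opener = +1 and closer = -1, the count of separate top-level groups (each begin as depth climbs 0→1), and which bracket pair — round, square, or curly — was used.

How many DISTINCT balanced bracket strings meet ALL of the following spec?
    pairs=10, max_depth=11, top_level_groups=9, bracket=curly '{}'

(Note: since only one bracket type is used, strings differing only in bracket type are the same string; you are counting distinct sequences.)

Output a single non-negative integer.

Spec: pairs=10 depth=11 groups=9
Count(depth <= 11) = 9
Count(depth <= 10) = 9
Count(depth == 11) = 9 - 9 = 0

Answer: 0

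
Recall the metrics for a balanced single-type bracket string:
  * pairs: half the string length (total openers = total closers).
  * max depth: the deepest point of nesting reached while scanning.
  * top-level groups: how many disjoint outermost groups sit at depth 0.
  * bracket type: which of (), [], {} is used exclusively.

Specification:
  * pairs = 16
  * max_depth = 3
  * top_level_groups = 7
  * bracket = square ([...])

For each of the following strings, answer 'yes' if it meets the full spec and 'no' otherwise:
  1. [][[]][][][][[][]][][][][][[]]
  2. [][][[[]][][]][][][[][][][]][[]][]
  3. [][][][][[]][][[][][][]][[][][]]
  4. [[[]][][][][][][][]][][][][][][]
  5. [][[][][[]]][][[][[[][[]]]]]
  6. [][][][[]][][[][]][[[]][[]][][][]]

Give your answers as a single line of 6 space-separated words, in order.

Answer: no no no yes no no

Derivation:
String 1 '[][[]][][][][[][]][][][][][[]]': depth seq [1 0 1 2 1 0 1 0 1 0 1 0 1 2 1 2 1 0 1 0 1 0 1 0 1 0 1 2 1 0]
  -> pairs=15 depth=2 groups=11 -> no
String 2 '[][][[[]][][]][][][[][][][]][[]][]': depth seq [1 0 1 0 1 2 3 2 1 2 1 2 1 0 1 0 1 0 1 2 1 2 1 2 1 2 1 0 1 2 1 0 1 0]
  -> pairs=17 depth=3 groups=8 -> no
String 3 '[][][][][[]][][[][][][]][[][][]]': depth seq [1 0 1 0 1 0 1 0 1 2 1 0 1 0 1 2 1 2 1 2 1 2 1 0 1 2 1 2 1 2 1 0]
  -> pairs=16 depth=2 groups=8 -> no
String 4 '[[[]][][][][][][][]][][][][][][]': depth seq [1 2 3 2 1 2 1 2 1 2 1 2 1 2 1 2 1 2 1 0 1 0 1 0 1 0 1 0 1 0 1 0]
  -> pairs=16 depth=3 groups=7 -> yes
String 5 '[][[][][[]]][][[][[[][[]]]]]': depth seq [1 0 1 2 1 2 1 2 3 2 1 0 1 0 1 2 1 2 3 4 3 4 5 4 3 2 1 0]
  -> pairs=14 depth=5 groups=4 -> no
String 6 '[][][][[]][][[][]][[[]][[]][][][]]': depth seq [1 0 1 0 1 0 1 2 1 0 1 0 1 2 1 2 1 0 1 2 3 2 1 2 3 2 1 2 1 2 1 2 1 0]
  -> pairs=17 depth=3 groups=7 -> no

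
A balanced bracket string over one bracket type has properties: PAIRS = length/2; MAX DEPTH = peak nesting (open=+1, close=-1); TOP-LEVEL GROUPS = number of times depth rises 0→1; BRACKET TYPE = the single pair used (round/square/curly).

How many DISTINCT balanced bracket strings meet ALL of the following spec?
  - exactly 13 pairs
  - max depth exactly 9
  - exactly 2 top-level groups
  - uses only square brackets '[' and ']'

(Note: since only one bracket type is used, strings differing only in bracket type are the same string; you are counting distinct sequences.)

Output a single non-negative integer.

Spec: pairs=13 depth=9 groups=2
Count(depth <= 9) = 207596
Count(depth <= 8) = 205436
Count(depth == 9) = 207596 - 205436 = 2160

Answer: 2160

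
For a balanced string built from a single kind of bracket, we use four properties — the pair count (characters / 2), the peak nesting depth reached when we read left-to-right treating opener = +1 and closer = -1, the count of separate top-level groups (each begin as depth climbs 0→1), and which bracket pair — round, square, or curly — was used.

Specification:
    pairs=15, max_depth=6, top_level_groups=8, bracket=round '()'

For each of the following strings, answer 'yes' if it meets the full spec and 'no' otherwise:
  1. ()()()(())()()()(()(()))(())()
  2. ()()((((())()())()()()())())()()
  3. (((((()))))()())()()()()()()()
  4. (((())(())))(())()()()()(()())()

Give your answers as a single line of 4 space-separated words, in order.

Answer: no no yes no

Derivation:
String 1 '()()()(())()()()(()(()))(())()': depth seq [1 0 1 0 1 0 1 2 1 0 1 0 1 0 1 0 1 2 1 2 3 2 1 0 1 2 1 0 1 0]
  -> pairs=15 depth=3 groups=10 -> no
String 2 '()()((((())()())()()()())())()()': depth seq [1 0 1 0 1 2 3 4 5 4 3 4 3 4 3 2 3 2 3 2 3 2 3 2 1 2 1 0 1 0 1 0]
  -> pairs=16 depth=5 groups=5 -> no
String 3 '(((((()))))()())()()()()()()()': depth seq [1 2 3 4 5 6 5 4 3 2 1 2 1 2 1 0 1 0 1 0 1 0 1 0 1 0 1 0 1 0]
  -> pairs=15 depth=6 groups=8 -> yes
String 4 '(((())(())))(())()()()()(()())()': depth seq [1 2 3 4 3 2 3 4 3 2 1 0 1 2 1 0 1 0 1 0 1 0 1 0 1 2 1 2 1 0 1 0]
  -> pairs=16 depth=4 groups=8 -> no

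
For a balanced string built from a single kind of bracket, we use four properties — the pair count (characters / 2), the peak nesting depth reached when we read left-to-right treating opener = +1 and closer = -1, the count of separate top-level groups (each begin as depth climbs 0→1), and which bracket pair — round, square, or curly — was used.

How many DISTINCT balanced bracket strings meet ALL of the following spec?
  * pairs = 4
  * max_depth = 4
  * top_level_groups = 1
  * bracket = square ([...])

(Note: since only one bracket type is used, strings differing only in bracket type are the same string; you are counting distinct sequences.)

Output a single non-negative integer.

Answer: 1

Derivation:
Spec: pairs=4 depth=4 groups=1
Count(depth <= 4) = 5
Count(depth <= 3) = 4
Count(depth == 4) = 5 - 4 = 1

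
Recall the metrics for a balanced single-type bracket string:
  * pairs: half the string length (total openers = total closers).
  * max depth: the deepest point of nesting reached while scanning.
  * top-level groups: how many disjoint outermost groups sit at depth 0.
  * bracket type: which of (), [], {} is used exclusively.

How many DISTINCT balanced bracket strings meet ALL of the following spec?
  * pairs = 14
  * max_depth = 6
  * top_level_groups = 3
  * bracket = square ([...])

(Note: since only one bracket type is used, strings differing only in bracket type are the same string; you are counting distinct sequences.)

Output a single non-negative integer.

Answer: 110754

Derivation:
Spec: pairs=14 depth=6 groups=3
Count(depth <= 6) = 465060
Count(depth <= 5) = 354306
Count(depth == 6) = 465060 - 354306 = 110754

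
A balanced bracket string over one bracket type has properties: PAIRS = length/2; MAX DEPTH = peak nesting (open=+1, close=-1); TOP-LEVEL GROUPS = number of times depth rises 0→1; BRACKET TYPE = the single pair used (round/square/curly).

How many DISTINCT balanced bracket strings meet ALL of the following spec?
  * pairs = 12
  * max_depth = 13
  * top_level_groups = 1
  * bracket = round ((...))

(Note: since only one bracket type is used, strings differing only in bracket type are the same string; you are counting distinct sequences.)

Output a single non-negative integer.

Answer: 0

Derivation:
Spec: pairs=12 depth=13 groups=1
Count(depth <= 13) = 58786
Count(depth <= 12) = 58786
Count(depth == 13) = 58786 - 58786 = 0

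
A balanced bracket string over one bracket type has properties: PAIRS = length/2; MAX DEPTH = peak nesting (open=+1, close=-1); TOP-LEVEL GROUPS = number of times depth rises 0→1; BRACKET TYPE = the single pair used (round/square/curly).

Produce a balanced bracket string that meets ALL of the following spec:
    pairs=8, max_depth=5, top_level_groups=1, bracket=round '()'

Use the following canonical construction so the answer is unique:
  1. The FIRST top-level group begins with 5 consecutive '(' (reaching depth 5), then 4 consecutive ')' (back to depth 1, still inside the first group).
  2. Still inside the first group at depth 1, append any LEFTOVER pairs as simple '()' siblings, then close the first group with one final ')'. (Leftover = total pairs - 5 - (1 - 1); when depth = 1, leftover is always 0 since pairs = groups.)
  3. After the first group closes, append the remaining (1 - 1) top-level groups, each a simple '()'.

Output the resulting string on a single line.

Spec: pairs=8 depth=5 groups=1
Leftover pairs = 8 - 5 - (1-1) = 3
First group: deep chain of depth 5 + 3 sibling pairs
Remaining 0 groups: simple '()' each

Answer: ((((())))()()())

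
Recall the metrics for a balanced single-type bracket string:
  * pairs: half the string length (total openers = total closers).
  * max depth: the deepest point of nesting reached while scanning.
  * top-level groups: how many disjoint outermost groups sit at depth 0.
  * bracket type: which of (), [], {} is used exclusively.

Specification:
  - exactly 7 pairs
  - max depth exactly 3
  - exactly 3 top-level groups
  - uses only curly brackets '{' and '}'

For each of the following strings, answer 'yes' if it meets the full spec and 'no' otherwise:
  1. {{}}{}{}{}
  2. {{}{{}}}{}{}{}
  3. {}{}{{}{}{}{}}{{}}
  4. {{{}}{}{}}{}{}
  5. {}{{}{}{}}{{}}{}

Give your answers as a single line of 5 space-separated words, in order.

String 1 '{{}}{}{}{}': depth seq [1 2 1 0 1 0 1 0 1 0]
  -> pairs=5 depth=2 groups=4 -> no
String 2 '{{}{{}}}{}{}{}': depth seq [1 2 1 2 3 2 1 0 1 0 1 0 1 0]
  -> pairs=7 depth=3 groups=4 -> no
String 3 '{}{}{{}{}{}{}}{{}}': depth seq [1 0 1 0 1 2 1 2 1 2 1 2 1 0 1 2 1 0]
  -> pairs=9 depth=2 groups=4 -> no
String 4 '{{{}}{}{}}{}{}': depth seq [1 2 3 2 1 2 1 2 1 0 1 0 1 0]
  -> pairs=7 depth=3 groups=3 -> yes
String 5 '{}{{}{}{}}{{}}{}': depth seq [1 0 1 2 1 2 1 2 1 0 1 2 1 0 1 0]
  -> pairs=8 depth=2 groups=4 -> no

Answer: no no no yes no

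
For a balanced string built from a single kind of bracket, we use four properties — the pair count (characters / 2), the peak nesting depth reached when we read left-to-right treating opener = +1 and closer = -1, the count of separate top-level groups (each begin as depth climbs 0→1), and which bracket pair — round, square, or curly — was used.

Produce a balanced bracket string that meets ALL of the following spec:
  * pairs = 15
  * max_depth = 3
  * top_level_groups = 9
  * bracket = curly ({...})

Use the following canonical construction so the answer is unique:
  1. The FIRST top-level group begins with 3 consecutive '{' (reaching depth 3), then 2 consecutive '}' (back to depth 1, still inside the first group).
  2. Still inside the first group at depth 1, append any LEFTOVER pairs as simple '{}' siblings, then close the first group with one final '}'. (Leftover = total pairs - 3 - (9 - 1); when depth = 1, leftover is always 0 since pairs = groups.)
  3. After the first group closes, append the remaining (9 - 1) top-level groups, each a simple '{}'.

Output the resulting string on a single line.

Spec: pairs=15 depth=3 groups=9
Leftover pairs = 15 - 3 - (9-1) = 4
First group: deep chain of depth 3 + 4 sibling pairs
Remaining 8 groups: simple '{}' each

Answer: {{{}}{}{}{}{}}{}{}{}{}{}{}{}{}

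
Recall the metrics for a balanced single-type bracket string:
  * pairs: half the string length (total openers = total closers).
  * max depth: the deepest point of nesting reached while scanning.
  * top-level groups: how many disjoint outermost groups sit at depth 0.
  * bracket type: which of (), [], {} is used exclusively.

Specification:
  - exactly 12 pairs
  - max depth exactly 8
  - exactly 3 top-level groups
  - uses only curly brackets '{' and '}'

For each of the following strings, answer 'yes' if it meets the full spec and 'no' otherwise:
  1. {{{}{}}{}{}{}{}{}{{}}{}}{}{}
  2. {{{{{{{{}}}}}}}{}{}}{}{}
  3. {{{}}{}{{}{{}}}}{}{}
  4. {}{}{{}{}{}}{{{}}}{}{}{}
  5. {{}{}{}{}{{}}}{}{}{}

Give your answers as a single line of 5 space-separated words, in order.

String 1 '{{{}{}}{}{}{}{}{}{{}}{}}{}{}': depth seq [1 2 3 2 3 2 1 2 1 2 1 2 1 2 1 2 1 2 3 2 1 2 1 0 1 0 1 0]
  -> pairs=14 depth=3 groups=3 -> no
String 2 '{{{{{{{{}}}}}}}{}{}}{}{}': depth seq [1 2 3 4 5 6 7 8 7 6 5 4 3 2 1 2 1 2 1 0 1 0 1 0]
  -> pairs=12 depth=8 groups=3 -> yes
String 3 '{{{}}{}{{}{{}}}}{}{}': depth seq [1 2 3 2 1 2 1 2 3 2 3 4 3 2 1 0 1 0 1 0]
  -> pairs=10 depth=4 groups=3 -> no
String 4 '{}{}{{}{}{}}{{{}}}{}{}{}': depth seq [1 0 1 0 1 2 1 2 1 2 1 0 1 2 3 2 1 0 1 0 1 0 1 0]
  -> pairs=12 depth=3 groups=7 -> no
String 5 '{{}{}{}{}{{}}}{}{}{}': depth seq [1 2 1 2 1 2 1 2 1 2 3 2 1 0 1 0 1 0 1 0]
  -> pairs=10 depth=3 groups=4 -> no

Answer: no yes no no no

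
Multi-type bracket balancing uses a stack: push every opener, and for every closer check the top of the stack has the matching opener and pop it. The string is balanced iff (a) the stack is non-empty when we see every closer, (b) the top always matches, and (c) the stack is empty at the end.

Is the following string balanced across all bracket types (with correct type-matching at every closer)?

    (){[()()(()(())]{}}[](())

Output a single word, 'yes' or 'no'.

Answer: no

Derivation:
pos 0: push '('; stack = (
pos 1: ')' matches '('; pop; stack = (empty)
pos 2: push '{'; stack = {
pos 3: push '['; stack = {[
pos 4: push '('; stack = {[(
pos 5: ')' matches '('; pop; stack = {[
pos 6: push '('; stack = {[(
pos 7: ')' matches '('; pop; stack = {[
pos 8: push '('; stack = {[(
pos 9: push '('; stack = {[((
pos 10: ')' matches '('; pop; stack = {[(
pos 11: push '('; stack = {[((
pos 12: push '('; stack = {[(((
pos 13: ')' matches '('; pop; stack = {[((
pos 14: ')' matches '('; pop; stack = {[(
pos 15: saw closer ']' but top of stack is '(' (expected ')') → INVALID
Verdict: type mismatch at position 15: ']' closes '(' → no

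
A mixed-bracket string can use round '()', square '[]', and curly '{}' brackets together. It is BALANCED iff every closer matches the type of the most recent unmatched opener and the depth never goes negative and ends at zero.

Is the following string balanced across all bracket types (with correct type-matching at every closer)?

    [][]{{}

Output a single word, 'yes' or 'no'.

Answer: no

Derivation:
pos 0: push '['; stack = [
pos 1: ']' matches '['; pop; stack = (empty)
pos 2: push '['; stack = [
pos 3: ']' matches '['; pop; stack = (empty)
pos 4: push '{'; stack = {
pos 5: push '{'; stack = {{
pos 6: '}' matches '{'; pop; stack = {
end: stack still non-empty ({) → INVALID
Verdict: unclosed openers at end: { → no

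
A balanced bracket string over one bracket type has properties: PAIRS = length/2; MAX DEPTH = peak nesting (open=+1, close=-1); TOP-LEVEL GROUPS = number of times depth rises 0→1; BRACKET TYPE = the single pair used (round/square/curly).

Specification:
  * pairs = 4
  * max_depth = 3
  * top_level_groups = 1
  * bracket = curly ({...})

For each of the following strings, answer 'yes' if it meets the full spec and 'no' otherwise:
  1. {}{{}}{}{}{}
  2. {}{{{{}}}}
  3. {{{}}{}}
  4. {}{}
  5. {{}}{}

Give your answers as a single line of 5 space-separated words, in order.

String 1 '{}{{}}{}{}{}': depth seq [1 0 1 2 1 0 1 0 1 0 1 0]
  -> pairs=6 depth=2 groups=5 -> no
String 2 '{}{{{{}}}}': depth seq [1 0 1 2 3 4 3 2 1 0]
  -> pairs=5 depth=4 groups=2 -> no
String 3 '{{{}}{}}': depth seq [1 2 3 2 1 2 1 0]
  -> pairs=4 depth=3 groups=1 -> yes
String 4 '{}{}': depth seq [1 0 1 0]
  -> pairs=2 depth=1 groups=2 -> no
String 5 '{{}}{}': depth seq [1 2 1 0 1 0]
  -> pairs=3 depth=2 groups=2 -> no

Answer: no no yes no no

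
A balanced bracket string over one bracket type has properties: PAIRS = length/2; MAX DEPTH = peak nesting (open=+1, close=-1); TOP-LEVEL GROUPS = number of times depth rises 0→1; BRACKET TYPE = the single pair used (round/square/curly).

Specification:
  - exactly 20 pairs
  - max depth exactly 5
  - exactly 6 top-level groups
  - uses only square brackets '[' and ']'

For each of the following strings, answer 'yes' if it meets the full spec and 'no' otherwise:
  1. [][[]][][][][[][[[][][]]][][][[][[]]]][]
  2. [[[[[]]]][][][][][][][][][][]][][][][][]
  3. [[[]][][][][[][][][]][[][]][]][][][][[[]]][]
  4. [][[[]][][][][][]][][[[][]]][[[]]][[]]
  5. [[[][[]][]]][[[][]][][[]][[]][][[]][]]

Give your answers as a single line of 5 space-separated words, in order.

Answer: no yes no no no

Derivation:
String 1 '[][[]][][][][[][[[][][]]][][][[][[]]]][]': depth seq [1 0 1 2 1 0 1 0 1 0 1 0 1 2 1 2 3 4 3 4 3 4 3 2 1 2 1 2 1 2 3 2 3 4 3 2 1 0 1 0]
  -> pairs=20 depth=4 groups=7 -> no
String 2 '[[[[[]]]][][][][][][][][][][]][][][][][]': depth seq [1 2 3 4 5 4 3 2 1 2 1 2 1 2 1 2 1 2 1 2 1 2 1 2 1 2 1 2 1 0 1 0 1 0 1 0 1 0 1 0]
  -> pairs=20 depth=5 groups=6 -> yes
String 3 '[[[]][][][][[][][][]][[][]][]][][][][[[]]][]': depth seq [1 2 3 2 1 2 1 2 1 2 1 2 3 2 3 2 3 2 3 2 1 2 3 2 3 2 1 2 1 0 1 0 1 0 1 0 1 2 3 2 1 0 1 0]
  -> pairs=22 depth=3 groups=6 -> no
String 4 '[][[[]][][][][][]][][[[][]]][[[]]][[]]': depth seq [1 0 1 2 3 2 1 2 1 2 1 2 1 2 1 2 1 0 1 0 1 2 3 2 3 2 1 0 1 2 3 2 1 0 1 2 1 0]
  -> pairs=19 depth=3 groups=6 -> no
String 5 '[[[][[]][]]][[[][]][][[]][[]][][[]][]]': depth seq [1 2 3 2 3 4 3 2 3 2 1 0 1 2 3 2 3 2 1 2 1 2 3 2 1 2 3 2 1 2 1 2 3 2 1 2 1 0]
  -> pairs=19 depth=4 groups=2 -> no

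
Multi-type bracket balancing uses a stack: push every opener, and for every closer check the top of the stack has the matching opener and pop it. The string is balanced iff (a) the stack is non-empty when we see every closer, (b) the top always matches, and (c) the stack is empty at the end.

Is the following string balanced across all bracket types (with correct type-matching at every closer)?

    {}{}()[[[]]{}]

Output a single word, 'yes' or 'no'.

pos 0: push '{'; stack = {
pos 1: '}' matches '{'; pop; stack = (empty)
pos 2: push '{'; stack = {
pos 3: '}' matches '{'; pop; stack = (empty)
pos 4: push '('; stack = (
pos 5: ')' matches '('; pop; stack = (empty)
pos 6: push '['; stack = [
pos 7: push '['; stack = [[
pos 8: push '['; stack = [[[
pos 9: ']' matches '['; pop; stack = [[
pos 10: ']' matches '['; pop; stack = [
pos 11: push '{'; stack = [{
pos 12: '}' matches '{'; pop; stack = [
pos 13: ']' matches '['; pop; stack = (empty)
end: stack empty → VALID
Verdict: properly nested → yes

Answer: yes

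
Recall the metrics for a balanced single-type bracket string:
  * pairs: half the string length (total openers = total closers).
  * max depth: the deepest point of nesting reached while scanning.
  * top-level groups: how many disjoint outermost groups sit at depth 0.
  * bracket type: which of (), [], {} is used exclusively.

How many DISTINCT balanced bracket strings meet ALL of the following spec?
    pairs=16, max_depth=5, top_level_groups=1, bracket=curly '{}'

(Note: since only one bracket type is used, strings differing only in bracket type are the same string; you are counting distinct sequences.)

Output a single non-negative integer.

Spec: pairs=16 depth=5 groups=1
Count(depth <= 5) = 2391485
Count(depth <= 4) = 514229
Count(depth == 5) = 2391485 - 514229 = 1877256

Answer: 1877256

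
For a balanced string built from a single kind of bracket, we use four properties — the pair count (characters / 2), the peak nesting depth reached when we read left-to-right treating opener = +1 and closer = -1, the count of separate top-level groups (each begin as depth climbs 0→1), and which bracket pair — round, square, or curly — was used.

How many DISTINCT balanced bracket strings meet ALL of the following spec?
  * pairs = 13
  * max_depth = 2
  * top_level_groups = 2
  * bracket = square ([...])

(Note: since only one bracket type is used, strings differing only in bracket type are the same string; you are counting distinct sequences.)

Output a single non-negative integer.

Answer: 12

Derivation:
Spec: pairs=13 depth=2 groups=2
Count(depth <= 2) = 12
Count(depth <= 1) = 0
Count(depth == 2) = 12 - 0 = 12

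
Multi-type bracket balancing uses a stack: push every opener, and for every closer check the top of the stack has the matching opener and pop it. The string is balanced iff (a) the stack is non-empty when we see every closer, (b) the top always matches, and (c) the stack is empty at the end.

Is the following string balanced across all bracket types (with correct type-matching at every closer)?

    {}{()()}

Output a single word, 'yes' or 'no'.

pos 0: push '{'; stack = {
pos 1: '}' matches '{'; pop; stack = (empty)
pos 2: push '{'; stack = {
pos 3: push '('; stack = {(
pos 4: ')' matches '('; pop; stack = {
pos 5: push '('; stack = {(
pos 6: ')' matches '('; pop; stack = {
pos 7: '}' matches '{'; pop; stack = (empty)
end: stack empty → VALID
Verdict: properly nested → yes

Answer: yes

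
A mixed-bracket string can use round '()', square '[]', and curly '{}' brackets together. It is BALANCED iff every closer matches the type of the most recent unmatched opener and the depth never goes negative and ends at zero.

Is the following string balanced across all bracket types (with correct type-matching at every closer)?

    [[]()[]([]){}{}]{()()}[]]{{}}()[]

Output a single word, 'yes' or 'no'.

pos 0: push '['; stack = [
pos 1: push '['; stack = [[
pos 2: ']' matches '['; pop; stack = [
pos 3: push '('; stack = [(
pos 4: ')' matches '('; pop; stack = [
pos 5: push '['; stack = [[
pos 6: ']' matches '['; pop; stack = [
pos 7: push '('; stack = [(
pos 8: push '['; stack = [([
pos 9: ']' matches '['; pop; stack = [(
pos 10: ')' matches '('; pop; stack = [
pos 11: push '{'; stack = [{
pos 12: '}' matches '{'; pop; stack = [
pos 13: push '{'; stack = [{
pos 14: '}' matches '{'; pop; stack = [
pos 15: ']' matches '['; pop; stack = (empty)
pos 16: push '{'; stack = {
pos 17: push '('; stack = {(
pos 18: ')' matches '('; pop; stack = {
pos 19: push '('; stack = {(
pos 20: ')' matches '('; pop; stack = {
pos 21: '}' matches '{'; pop; stack = (empty)
pos 22: push '['; stack = [
pos 23: ']' matches '['; pop; stack = (empty)
pos 24: saw closer ']' but stack is empty → INVALID
Verdict: unmatched closer ']' at position 24 → no

Answer: no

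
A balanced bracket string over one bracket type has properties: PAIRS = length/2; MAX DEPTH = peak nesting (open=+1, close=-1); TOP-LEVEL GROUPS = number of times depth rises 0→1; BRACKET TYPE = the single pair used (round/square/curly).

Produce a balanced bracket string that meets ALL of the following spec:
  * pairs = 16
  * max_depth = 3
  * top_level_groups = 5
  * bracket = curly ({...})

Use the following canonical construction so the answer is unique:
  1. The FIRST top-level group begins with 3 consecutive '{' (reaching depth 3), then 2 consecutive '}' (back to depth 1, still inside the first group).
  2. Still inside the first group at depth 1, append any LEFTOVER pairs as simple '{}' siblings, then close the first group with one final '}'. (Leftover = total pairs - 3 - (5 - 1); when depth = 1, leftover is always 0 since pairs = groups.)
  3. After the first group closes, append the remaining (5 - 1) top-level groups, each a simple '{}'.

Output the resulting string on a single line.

Spec: pairs=16 depth=3 groups=5
Leftover pairs = 16 - 3 - (5-1) = 9
First group: deep chain of depth 3 + 9 sibling pairs
Remaining 4 groups: simple '{}' each

Answer: {{{}}{}{}{}{}{}{}{}{}{}}{}{}{}{}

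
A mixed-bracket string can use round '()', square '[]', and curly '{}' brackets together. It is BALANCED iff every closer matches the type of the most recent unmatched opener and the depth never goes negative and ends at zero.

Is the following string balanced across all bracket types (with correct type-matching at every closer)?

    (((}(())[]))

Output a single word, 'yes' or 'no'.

pos 0: push '('; stack = (
pos 1: push '('; stack = ((
pos 2: push '('; stack = (((
pos 3: saw closer '}' but top of stack is '(' (expected ')') → INVALID
Verdict: type mismatch at position 3: '}' closes '(' → no

Answer: no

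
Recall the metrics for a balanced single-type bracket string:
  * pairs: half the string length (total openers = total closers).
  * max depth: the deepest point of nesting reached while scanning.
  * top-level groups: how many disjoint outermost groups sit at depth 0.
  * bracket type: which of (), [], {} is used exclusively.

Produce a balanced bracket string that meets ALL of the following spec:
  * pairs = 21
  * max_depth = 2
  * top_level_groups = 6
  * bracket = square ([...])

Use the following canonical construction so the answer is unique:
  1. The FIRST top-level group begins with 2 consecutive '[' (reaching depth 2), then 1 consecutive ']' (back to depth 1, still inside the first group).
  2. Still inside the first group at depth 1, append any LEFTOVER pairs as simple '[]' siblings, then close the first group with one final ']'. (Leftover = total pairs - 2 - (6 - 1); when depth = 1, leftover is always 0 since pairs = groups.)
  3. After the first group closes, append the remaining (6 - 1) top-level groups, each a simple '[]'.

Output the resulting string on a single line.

Spec: pairs=21 depth=2 groups=6
Leftover pairs = 21 - 2 - (6-1) = 14
First group: deep chain of depth 2 + 14 sibling pairs
Remaining 5 groups: simple '[]' each

Answer: [[][][][][][][][][][][][][][][]][][][][][]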